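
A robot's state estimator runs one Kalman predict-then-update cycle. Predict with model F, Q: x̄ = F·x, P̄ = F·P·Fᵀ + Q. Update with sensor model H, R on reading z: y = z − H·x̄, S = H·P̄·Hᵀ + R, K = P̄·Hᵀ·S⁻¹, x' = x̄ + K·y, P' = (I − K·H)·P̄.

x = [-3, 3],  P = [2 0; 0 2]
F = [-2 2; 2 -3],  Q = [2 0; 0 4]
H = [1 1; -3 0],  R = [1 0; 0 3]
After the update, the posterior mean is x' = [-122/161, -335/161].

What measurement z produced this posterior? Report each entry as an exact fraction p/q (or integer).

x̄ = F·x = [12, -15]
P̄ = F·P·Fᵀ + Q = [18 -20; -20 30]
S = H·P̄·Hᵀ + R = [9 6; 6 165]
K = P̄·Hᵀ·S⁻¹ = [-2/483 -158/483; 430/483 160/483]
x' − x̄ = [-2054/161, 2080/161] = K·y
y = (KᵀK)⁻¹·Kᵀ·(x' − x̄) = [0, 39]
z = y + H·x̄ = [0, 39] + [-3, -36] = [-3, 3]

z = [-3, 3]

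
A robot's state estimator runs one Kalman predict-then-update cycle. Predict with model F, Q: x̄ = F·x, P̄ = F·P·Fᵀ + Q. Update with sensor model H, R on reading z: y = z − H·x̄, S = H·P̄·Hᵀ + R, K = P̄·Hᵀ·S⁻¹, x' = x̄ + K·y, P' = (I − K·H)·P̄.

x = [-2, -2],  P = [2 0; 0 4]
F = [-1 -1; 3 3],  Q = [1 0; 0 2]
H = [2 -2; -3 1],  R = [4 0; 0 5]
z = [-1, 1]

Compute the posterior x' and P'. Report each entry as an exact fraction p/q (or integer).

x' = [-395/1998, 199/999]
P' = [443/999 454/999; 454/999 1232/999]

x̄ = F·x = [4, -12]
P̄ = F·P·Fᵀ + Q = [7 -18; -18 56]
y = z − H·x̄ = [-33, 25]
S = H·P̄·Hᵀ + R = [400 -298; -298 232]
K = P̄·Hᵀ·S⁻¹ = [-11/1998 -175/999; -389/999 -26/999]
x' = x̄ + K·y = [-395/1998, 199/999]
P' = (I − K·H)·P̄ = [443/999 454/999; 454/999 1232/999]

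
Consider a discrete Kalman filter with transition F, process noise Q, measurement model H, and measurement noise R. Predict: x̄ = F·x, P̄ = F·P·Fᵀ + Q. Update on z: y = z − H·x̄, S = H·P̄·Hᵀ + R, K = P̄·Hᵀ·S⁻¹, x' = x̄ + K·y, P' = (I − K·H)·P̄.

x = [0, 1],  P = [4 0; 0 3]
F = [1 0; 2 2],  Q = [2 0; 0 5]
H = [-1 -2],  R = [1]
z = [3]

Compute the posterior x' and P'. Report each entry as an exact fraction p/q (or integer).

x' = [-154/171, -176/171]
P' = [542/171 -260/171; -260/171 167/171]

x̄ = F·x = [0, 2]
P̄ = F·P·Fᵀ + Q = [6 8; 8 33]
y = z − H·x̄ = [7]
S = H·P̄·Hᵀ + R = [171]
K = P̄·Hᵀ·S⁻¹ = [-22/171; -74/171]
x' = x̄ + K·y = [-154/171, -176/171]
P' = (I − K·H)·P̄ = [542/171 -260/171; -260/171 167/171]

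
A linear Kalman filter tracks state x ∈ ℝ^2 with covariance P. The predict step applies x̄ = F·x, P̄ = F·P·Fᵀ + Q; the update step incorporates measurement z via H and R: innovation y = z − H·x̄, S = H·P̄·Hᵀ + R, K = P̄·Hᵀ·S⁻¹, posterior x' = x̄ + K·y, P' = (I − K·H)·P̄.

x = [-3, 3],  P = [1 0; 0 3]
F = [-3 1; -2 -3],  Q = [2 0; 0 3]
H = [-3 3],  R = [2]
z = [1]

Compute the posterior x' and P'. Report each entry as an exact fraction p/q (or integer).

x' = [1755/244, 1821/244]
P' = [4231/488 4197/488; 4197/488 4271/488]

x̄ = F·x = [12, -3]
P̄ = F·P·Fᵀ + Q = [14 -3; -3 34]
y = z − H·x̄ = [46]
S = H·P̄·Hᵀ + R = [488]
K = P̄·Hᵀ·S⁻¹ = [-51/488; 111/488]
x' = x̄ + K·y = [1755/244, 1821/244]
P' = (I − K·H)·P̄ = [4231/488 4197/488; 4197/488 4271/488]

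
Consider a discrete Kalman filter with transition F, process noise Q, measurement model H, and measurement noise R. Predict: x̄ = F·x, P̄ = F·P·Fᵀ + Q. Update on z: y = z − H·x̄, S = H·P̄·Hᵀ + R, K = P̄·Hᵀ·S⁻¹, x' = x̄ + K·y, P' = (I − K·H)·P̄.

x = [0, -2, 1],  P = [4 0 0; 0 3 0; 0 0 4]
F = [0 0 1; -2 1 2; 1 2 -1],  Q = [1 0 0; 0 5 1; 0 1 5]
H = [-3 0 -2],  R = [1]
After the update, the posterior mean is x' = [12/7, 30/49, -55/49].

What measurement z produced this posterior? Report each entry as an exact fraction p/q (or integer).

z = [-3]

x̄ = F·x = [1, 0, -5]
P̄ = F·P·Fᵀ + Q = [5 8 -4; 8 40 -9; -4 -9 25]
S = H·P̄·Hᵀ + R = [98]
K = P̄·Hᵀ·S⁻¹ = [-1/14; -3/49; -19/49]
x' − x̄ = [5/7, 30/49, 190/49] = K·y
y = (KᵀK)⁻¹·Kᵀ·(x' − x̄) = [-10]
z = y + H·x̄ = [-10] + [7] = [-3]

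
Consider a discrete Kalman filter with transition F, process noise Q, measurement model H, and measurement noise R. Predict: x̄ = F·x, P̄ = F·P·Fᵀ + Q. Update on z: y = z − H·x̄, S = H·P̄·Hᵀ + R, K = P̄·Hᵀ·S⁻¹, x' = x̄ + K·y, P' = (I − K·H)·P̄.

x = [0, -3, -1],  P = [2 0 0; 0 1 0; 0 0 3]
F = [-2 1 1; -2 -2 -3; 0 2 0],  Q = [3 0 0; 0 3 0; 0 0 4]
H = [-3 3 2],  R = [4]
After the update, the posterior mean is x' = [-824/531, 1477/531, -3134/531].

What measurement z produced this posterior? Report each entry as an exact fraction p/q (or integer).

z = [1]

x̄ = F·x = [-4, 9, -6]
P̄ = F·P·Fᵀ + Q = [15 -3 2; -3 42 -4; 2 -4 8]
S = H·P̄·Hᵀ + R = [531]
K = P̄·Hᵀ·S⁻¹ = [-50/531; 127/531; -2/531]
x' − x̄ = [1300/531, -3302/531, 52/531] = K·y
y = (KᵀK)⁻¹·Kᵀ·(x' − x̄) = [-26]
z = y + H·x̄ = [-26] + [27] = [1]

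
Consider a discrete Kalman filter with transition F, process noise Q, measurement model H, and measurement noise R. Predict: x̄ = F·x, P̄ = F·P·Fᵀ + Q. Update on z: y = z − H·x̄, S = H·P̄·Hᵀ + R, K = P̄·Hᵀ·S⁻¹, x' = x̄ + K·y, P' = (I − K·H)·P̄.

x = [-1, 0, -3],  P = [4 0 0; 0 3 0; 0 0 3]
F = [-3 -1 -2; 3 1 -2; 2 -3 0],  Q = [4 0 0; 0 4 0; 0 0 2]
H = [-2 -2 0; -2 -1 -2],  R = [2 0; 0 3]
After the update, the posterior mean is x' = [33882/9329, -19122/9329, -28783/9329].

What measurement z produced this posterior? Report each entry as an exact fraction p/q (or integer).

z = [-3, 1]

x̄ = F·x = [9, 3, -2]
P̄ = F·P·Fᵀ + Q = [55 -27 -15; -27 55 15; -15 15 45]
S = H·P̄·Hᵀ + R = [226 168; 168 290]
K = P̄·Hᵀ·S⁻¹ = [-1834/9329 -1285/18658; -2758/9329 1201/18658; 3150/9329 -8475/18658]
x' − x̄ = [-50079/9329, -47109/9329, -10125/9329] = K·y
y = (KᵀK)⁻¹·Kᵀ·(x' − x̄) = [21, 18]
z = y + H·x̄ = [21, 18] + [-24, -17] = [-3, 1]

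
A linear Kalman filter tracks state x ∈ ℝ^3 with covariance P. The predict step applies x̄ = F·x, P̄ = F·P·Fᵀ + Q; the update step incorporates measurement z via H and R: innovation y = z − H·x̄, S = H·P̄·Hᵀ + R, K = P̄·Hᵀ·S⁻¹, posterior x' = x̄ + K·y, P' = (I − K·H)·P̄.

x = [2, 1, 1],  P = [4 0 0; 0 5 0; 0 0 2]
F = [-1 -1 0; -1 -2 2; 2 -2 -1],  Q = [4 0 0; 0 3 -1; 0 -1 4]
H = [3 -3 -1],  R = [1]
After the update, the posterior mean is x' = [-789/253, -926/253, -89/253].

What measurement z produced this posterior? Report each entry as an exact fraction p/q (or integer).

x̄ = F·x = [-3, -2, 1]
P̄ = F·P·Fᵀ + Q = [13 14 2; 14 35 7; 2 7 42]
S = H·P̄·Hᵀ + R = [253]
K = P̄·Hᵀ·S⁻¹ = [-5/253; -70/253; -57/253]
x' − x̄ = [-30/253, -420/253, -342/253] = K·y
y = (KᵀK)⁻¹·Kᵀ·(x' − x̄) = [6]
z = y + H·x̄ = [6] + [-4] = [2]

z = [2]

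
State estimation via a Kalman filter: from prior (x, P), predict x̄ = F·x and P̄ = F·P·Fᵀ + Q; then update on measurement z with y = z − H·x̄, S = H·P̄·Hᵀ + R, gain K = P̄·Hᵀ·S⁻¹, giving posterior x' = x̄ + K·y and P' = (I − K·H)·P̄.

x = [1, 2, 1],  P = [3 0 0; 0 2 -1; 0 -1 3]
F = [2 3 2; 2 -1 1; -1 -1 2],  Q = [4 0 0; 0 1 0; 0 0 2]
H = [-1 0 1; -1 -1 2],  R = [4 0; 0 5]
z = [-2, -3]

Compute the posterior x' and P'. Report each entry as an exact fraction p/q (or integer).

x̄ = F·x = [10, 1, -1]
P̄ = F·P·Fᵀ + Q = [34 11 -4; 11 20 5; -4 5 23]
y = z − H·x̄ = [9, 10]
S = H·P̄·Hᵀ + R = [69 98; 98 169]
K = P̄·Hᵀ·S⁻¹ = [-1228/2057 67/2057; 1044/2057 -861/2057; 9/121 27/121]
x' = x̄ + K·y = [10188/2057, 2843/2057, 230/121]
P' = (I − K·H)·P̄ = [26825/2057 16666/2057 1289/121; 16666/2057 29323/2057 1226/121; 1289/121 1226/121 1325/121]

x' = [10188/2057, 2843/2057, 230/121]
P' = [26825/2057 16666/2057 1289/121; 16666/2057 29323/2057 1226/121; 1289/121 1226/121 1325/121]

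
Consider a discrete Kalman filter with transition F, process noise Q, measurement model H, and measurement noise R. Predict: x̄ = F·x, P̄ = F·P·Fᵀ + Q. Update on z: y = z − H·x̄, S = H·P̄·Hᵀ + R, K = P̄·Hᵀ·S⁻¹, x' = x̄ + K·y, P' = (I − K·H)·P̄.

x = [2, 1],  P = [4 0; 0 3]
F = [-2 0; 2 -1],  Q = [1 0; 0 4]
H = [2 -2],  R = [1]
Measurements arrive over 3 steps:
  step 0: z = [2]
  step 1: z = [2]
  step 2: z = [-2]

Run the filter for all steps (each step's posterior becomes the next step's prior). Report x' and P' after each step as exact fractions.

step 0: x' = [-100/289, -381/289], P' = [557/289 524/289; 524/289 563/289]
step 1: x' = [10880/9067, 1903/9067], P' = [47729/27201 44032/27201; 44032/27201 47063/27201]
step 2: x' = [-232600/481021, 267951/481021], P' = [4136241/2405105 3815272/2405105; 3815272/2405105 4088779/2405105]

step 0: x̄ = F·x = [-4, 3]
step 0: P̄ = F·P·Fᵀ + Q = [17 -16; -16 23]
step 0: y = z − H·x̄ = [16]
step 0: S = H·P̄·Hᵀ + R = [289]
step 0: K = P̄·Hᵀ·S⁻¹ = [66/289; -78/289]
step 0: x' = x̄ + K·y = [-100/289, -381/289]
step 0: P' = (I − K·H)·P̄ = [557/289 524/289; 524/289 563/289]
step 1: x̄ = F·x = [200/289, 181/289]
step 1: P̄ = F·P·Fᵀ + Q = [2517/289 -1180/289; -1180/289 1851/289]
step 1: y = z − H·x̄ = [540/289]
step 1: S = H·P̄·Hᵀ + R = [27201/289]
step 1: K = P̄·Hᵀ·S⁻¹ = [7394/27201; -6062/27201]
step 1: x' = x̄ + K·y = [10880/9067, 1903/9067]
step 1: P' = (I − K·H)·P̄ = [47729/27201 44032/27201; 44032/27201 47063/27201]
step 2: x̄ = F·x = [-21760/9067, 19857/9067]
step 2: P̄ = F·P·Fᵀ + Q = [218117/27201 -34284/9067; -34284/9067 56885/9067]
step 2: y = z − H·x̄ = [65100/9067]
step 2: S = H·P̄·Hᵀ + R = [2405105/27201]
step 2: K = P̄·Hᵀ·S⁻¹ = [641938/2405105; -547014/2405105]
step 2: x' = x̄ + K·y = [-232600/481021, 267951/481021]
step 2: P' = (I − K·H)·P̄ = [4136241/2405105 3815272/2405105; 3815272/2405105 4088779/2405105]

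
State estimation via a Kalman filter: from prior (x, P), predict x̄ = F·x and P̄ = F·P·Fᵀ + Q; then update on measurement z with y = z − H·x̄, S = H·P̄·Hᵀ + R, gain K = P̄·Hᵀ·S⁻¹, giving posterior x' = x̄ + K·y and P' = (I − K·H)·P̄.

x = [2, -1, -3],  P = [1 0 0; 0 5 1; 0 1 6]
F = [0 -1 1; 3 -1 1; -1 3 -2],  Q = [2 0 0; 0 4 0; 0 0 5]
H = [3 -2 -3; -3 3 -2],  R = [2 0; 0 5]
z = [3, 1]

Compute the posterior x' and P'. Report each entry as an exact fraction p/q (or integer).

x' = [20133/202151, 1534/202151, -173924/202151]
P' = [440413/202151 502240/202151 91113/202151; 502240/202151 634790/202151 82730/202151; 91113/202151 82730/202151 63763/202151]

x̄ = F·x = [-2, 4, 1]
P̄ = F·P·Fᵀ + Q = [11 9 -22; 9 22 -25; -22 -25 63]
y = z − H·x̄ = [20, -15]
S = H·P̄·Hᵀ + R = [744 341; 341 428]
K = P̄·Hᵀ·S⁻¹ = [21710/202151 21/6521; -5525/202151 1498/6521; -41705/202151 -985/6521]
x' = x̄ + K·y = [20133/202151, 1534/202151, -173924/202151]
P' = (I − K·H)·P̄ = [440413/202151 502240/202151 91113/202151; 502240/202151 634790/202151 82730/202151; 91113/202151 82730/202151 63763/202151]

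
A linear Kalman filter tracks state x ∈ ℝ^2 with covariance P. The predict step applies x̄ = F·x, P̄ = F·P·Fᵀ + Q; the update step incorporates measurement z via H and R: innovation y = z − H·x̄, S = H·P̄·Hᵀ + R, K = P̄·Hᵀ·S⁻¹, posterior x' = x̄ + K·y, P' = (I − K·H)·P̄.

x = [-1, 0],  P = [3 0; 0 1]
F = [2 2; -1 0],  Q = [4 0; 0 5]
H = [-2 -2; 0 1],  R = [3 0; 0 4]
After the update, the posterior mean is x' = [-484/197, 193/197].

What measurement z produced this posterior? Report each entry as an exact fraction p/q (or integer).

x̄ = F·x = [-2, 1]
P̄ = F·P·Fᵀ + Q = [20 -6; -6 8]
S = H·P̄·Hᵀ + R = [67 -4; -4 12]
K = P̄·Hᵀ·S⁻¹ = [-90/197 -257/394; -4/197 130/197]
x' − x̄ = [-90/197, -4/197] = K·y
y = (KᵀK)⁻¹·Kᵀ·(x' − x̄) = [1, 0]
z = y + H·x̄ = [1, 0] + [2, 1] = [3, 1]

z = [3, 1]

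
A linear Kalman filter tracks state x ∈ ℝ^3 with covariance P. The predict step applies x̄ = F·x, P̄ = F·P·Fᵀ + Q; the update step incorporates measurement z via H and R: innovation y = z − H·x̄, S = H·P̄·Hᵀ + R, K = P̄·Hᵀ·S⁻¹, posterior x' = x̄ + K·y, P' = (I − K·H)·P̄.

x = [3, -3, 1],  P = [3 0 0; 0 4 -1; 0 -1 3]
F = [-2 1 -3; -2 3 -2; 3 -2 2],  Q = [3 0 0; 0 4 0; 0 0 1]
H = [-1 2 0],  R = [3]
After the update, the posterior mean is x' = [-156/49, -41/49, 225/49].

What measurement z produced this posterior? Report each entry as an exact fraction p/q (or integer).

x̄ = F·x = [-12, -17, 17]
P̄ = F·P·Fᵀ + Q = [52 53 -52; 53 76 -64; -52 -64 64]
S = H·P̄·Hᵀ + R = [147]
K = P̄·Hᵀ·S⁻¹ = [18/49; 33/49; -76/147]
x' − x̄ = [432/49, 792/49, -608/49] = K·y
y = (KᵀK)⁻¹·Kᵀ·(x' − x̄) = [24]
z = y + H·x̄ = [24] + [-22] = [2]

z = [2]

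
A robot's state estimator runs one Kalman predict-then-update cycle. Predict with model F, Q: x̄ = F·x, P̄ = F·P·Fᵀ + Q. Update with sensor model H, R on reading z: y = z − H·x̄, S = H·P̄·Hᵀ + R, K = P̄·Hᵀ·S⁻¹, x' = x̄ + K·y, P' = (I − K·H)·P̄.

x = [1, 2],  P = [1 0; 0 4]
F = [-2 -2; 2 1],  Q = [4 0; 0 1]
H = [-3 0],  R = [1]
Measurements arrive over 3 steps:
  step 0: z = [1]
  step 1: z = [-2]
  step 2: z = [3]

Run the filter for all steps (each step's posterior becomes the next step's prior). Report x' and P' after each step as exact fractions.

step 0: x' = [-78/217, 256/217], P' = [24/217 -12/217; -12/217 657/217]
step 1: x' = [20620/31681, -13184/31681], P' = [3496/31681 -1338/31681; -1338/31681 60358/31681]
step 2: x' = [-258292/259585, 3593352/3374605], P' = [28572/259585 -9744/259585; -9744/259585 6164979/3374605]

step 0: x̄ = F·x = [-6, 4]
step 0: P̄ = F·P·Fᵀ + Q = [24 -12; -12 9]
step 0: y = z − H·x̄ = [-17]
step 0: S = H·P̄·Hᵀ + R = [217]
step 0: K = P̄·Hᵀ·S⁻¹ = [-72/217; 36/217]
step 0: x' = x̄ + K·y = [-78/217, 256/217]
step 0: P' = (I − K·H)·P̄ = [24/217 -12/217; -12/217 657/217]
step 1: x̄ = F·x = [-356/217, 100/217]
step 1: P̄ = F·P·Fᵀ + Q = [3496/217 -1338/217; -1338/217 922/217]
step 1: y = z − H·x̄ = [-1502/217]
step 1: S = H·P̄·Hᵀ + R = [31681/217]
step 1: K = P̄·Hᵀ·S⁻¹ = [-10488/31681; 4014/31681]
step 1: x' = x̄ + K·y = [20620/31681, -13184/31681]
step 1: P' = (I − K·H)·P̄ = [3496/31681 -1338/31681; -1338/31681 60358/31681]
step 2: x̄ = F·x = [-1144/2437, 28056/31681]
step 2: P̄ = F·P·Fᵀ + Q = [28572/2437 -9744/2437; -9744/2437 100671/31681]
step 2: y = z − H·x̄ = [3879/2437]
step 2: S = H·P̄·Hᵀ + R = [259585/2437]
step 2: K = P̄·Hᵀ·S⁻¹ = [-85716/259585; 29232/259585]
step 2: x' = x̄ + K·y = [-258292/259585, 3593352/3374605]
step 2: P' = (I − K·H)·P̄ = [28572/259585 -9744/259585; -9744/259585 6164979/3374605]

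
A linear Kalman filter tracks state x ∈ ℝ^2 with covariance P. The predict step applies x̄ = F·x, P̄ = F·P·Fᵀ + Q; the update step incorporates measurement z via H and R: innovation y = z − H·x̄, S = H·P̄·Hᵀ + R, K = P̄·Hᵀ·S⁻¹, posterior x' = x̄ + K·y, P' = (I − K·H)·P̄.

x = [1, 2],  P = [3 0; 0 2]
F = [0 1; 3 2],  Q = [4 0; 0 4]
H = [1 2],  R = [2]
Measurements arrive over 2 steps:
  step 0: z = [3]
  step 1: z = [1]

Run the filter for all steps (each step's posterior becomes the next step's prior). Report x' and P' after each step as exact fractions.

step 0: x̄ = F·x = [2, 7]
step 0: P̄ = F·P·Fᵀ + Q = [6 4; 4 39]
step 0: y = z − H·x̄ = [-13]
step 0: S = H·P̄·Hᵀ + R = [180]
step 0: K = P̄·Hᵀ·S⁻¹ = [7/90; 41/90]
step 0: x' = x̄ + K·y = [89/90, 97/90]
step 0: P' = (I − K·H)·P̄ = [221/45 -107/45; -107/45 74/45]
step 1: x̄ = F·x = [97/90, 461/90]
step 1: P̄ = F·P·Fᵀ + Q = [254/45 -173/45; -173/45 1181/45]
step 1: y = z − H·x̄ = [-929/90]
step 1: S = H·P̄·Hᵀ + R = [4376/45]
step 1: K = P̄·Hᵀ·S⁻¹ = [-23/1094; 2189/4376]
step 1: x' = x̄ + K·y = [2833/2188, -361/8752]
step 1: P' = (I − K·H)·P̄ = [3064/547 -3087/1094; -3087/1094 8363/4376]

step 0: x' = [89/90, 97/90], P' = [221/45 -107/45; -107/45 74/45]
step 1: x' = [2833/2188, -361/8752], P' = [3064/547 -3087/1094; -3087/1094 8363/4376]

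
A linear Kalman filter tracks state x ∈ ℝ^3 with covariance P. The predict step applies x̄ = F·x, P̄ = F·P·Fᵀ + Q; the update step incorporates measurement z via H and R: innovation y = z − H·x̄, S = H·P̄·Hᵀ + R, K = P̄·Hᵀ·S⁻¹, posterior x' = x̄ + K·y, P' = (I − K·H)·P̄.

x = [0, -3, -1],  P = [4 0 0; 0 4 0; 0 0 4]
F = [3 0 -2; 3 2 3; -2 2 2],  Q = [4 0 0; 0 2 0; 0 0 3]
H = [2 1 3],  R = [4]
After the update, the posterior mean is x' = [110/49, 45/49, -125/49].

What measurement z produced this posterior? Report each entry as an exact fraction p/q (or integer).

x̄ = F·x = [2, -9, -8]
P̄ = F·P·Fᵀ + Q = [56 12 -40; 12 90 16; -40 16 51]
S = H·P̄·Hᵀ + R = [441]
K = P̄·Hᵀ·S⁻¹ = [4/441; 18/49; 89/441]
x' − x̄ = [12/49, 486/49, 267/49] = K·y
y = (KᵀK)⁻¹·Kᵀ·(x' − x̄) = [27]
z = y + H·x̄ = [27] + [-29] = [-2]

z = [-2]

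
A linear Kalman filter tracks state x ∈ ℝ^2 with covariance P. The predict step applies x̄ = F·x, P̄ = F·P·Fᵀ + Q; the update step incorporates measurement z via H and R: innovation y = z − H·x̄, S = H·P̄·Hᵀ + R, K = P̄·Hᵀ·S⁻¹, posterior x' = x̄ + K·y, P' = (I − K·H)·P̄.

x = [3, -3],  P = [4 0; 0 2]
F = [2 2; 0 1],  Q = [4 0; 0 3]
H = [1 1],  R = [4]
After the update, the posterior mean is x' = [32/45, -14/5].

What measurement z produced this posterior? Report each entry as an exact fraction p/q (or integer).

z = [-2]

x̄ = F·x = [0, -3]
P̄ = F·P·Fᵀ + Q = [28 4; 4 5]
S = H·P̄·Hᵀ + R = [45]
K = P̄·Hᵀ·S⁻¹ = [32/45; 1/5]
x' − x̄ = [32/45, 1/5] = K·y
y = (KᵀK)⁻¹·Kᵀ·(x' − x̄) = [1]
z = y + H·x̄ = [1] + [-3] = [-2]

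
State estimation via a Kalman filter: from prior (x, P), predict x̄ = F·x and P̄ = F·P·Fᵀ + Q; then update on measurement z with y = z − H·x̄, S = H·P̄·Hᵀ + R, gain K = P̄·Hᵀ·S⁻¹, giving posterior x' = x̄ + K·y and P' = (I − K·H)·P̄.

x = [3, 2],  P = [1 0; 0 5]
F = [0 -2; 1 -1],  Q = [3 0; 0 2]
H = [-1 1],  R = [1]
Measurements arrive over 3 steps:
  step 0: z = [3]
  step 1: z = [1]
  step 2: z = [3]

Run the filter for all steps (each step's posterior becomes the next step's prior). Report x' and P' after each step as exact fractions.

step 0: x' = [-11/6, 4/3], P' = [107/12 47/6; 47/6 23/3]
step 1: x' = [-4, -155/51], P' = [31/9 23/9; 23/9 404/153]
step 2: x' = [-1526/877, 593/877], P' = [24724/7893 18577/7893; 18577/7893 19864/7893]

step 0: x̄ = F·x = [-4, 1]
step 0: P̄ = F·P·Fᵀ + Q = [23 10; 10 8]
step 0: y = z − H·x̄ = [-2]
step 0: S = H·P̄·Hᵀ + R = [12]
step 0: K = P̄·Hᵀ·S⁻¹ = [-13/12; -1/6]
step 0: x' = x̄ + K·y = [-11/6, 4/3]
step 0: P' = (I − K·H)·P̄ = [107/12 47/6; 47/6 23/3]
step 1: x̄ = F·x = [-8/3, -19/6]
step 1: P̄ = F·P·Fᵀ + Q = [101/3 -1/3; -1/3 35/12]
step 1: y = z − H·x̄ = [3/2]
step 1: S = H·P̄·Hᵀ + R = [153/4]
step 1: K = P̄·Hᵀ·S⁻¹ = [-8/9; 13/153]
step 1: x' = x̄ + K·y = [-4, -155/51]
step 1: P' = (I − K·H)·P̄ = [31/9 23/9; 23/9 404/153]
step 2: x̄ = F·x = [310/51, -49/51]
step 2: P̄ = F·P·Fᵀ + Q = [2075/153 26/153; 26/153 455/153]
step 2: y = z − H·x̄ = [512/51]
step 2: S = H·P̄·Hᵀ + R = [877/51]
step 2: K = P̄·Hᵀ·S⁻¹ = [-683/877; 143/877]
step 2: x' = x̄ + K·y = [-1526/877, 593/877]
step 2: P' = (I − K·H)·P̄ = [24724/7893 18577/7893; 18577/7893 19864/7893]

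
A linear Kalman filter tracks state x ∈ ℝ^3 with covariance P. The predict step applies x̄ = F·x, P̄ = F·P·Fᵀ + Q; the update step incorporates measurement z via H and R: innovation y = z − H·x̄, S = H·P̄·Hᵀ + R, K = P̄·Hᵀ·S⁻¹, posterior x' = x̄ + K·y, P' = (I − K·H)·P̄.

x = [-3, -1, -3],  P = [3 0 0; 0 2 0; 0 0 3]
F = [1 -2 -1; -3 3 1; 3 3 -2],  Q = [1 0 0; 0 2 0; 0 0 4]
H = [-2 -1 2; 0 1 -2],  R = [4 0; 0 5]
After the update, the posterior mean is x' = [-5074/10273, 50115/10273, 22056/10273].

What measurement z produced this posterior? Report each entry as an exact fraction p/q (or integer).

x̄ = F·x = [2, 3, -6]
P̄ = F·P·Fᵀ + Q = [15 -24 3; -24 50 -15; 3 -15 61]
S = H·P̄·Hᵀ + R = [298 -294; -294 359]
K = P̄·Hᵀ·S⁻¹ = [-4410/10273 -4470/10273; 6016/10273 7216/10273; 6751/20546 -1156/10273]
x' − x̄ = [-25620/10273, 19296/10273, 83694/10273] = K·y
y = (KᵀK)⁻¹·Kᵀ·(x' − x̄) = [20, -14]
z = y + H·x̄ = [20, -14] + [-19, 15] = [1, 1]

z = [1, 1]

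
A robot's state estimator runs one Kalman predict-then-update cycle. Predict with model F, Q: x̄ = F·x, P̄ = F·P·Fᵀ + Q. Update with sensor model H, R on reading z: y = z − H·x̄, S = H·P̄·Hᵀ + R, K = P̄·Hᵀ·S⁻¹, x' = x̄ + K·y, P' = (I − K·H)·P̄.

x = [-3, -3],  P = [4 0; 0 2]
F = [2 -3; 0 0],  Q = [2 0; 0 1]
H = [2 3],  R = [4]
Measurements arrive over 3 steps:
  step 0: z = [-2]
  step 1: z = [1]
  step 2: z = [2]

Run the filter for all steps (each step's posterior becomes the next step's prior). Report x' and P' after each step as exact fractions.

step 0: x' = [-105/157, -24/157], P' = [468/157 -216/157; -216/157 148/157]
step 1: x' = [802/2037, 433/8827], P' = [6110/2037 -940/679; -940/679 8356/8827]
step 2: x' = [4365271/4489109, 57156/4489109], P' = [13470782/4489109 -6217284/4489109; -6217284/4489109 4250780/4489109]

step 0: x̄ = F·x = [3, 0]
step 0: P̄ = F·P·Fᵀ + Q = [36 0; 0 1]
step 0: y = z − H·x̄ = [-8]
step 0: S = H·P̄·Hᵀ + R = [157]
step 0: K = P̄·Hᵀ·S⁻¹ = [72/157; 3/157]
step 0: x' = x̄ + K·y = [-105/157, -24/157]
step 0: P' = (I − K·H)·P̄ = [468/157 -216/157; -216/157 148/157]
step 1: x̄ = F·x = [-138/157, 0]
step 1: P̄ = F·P·Fᵀ + Q = [6110/157 0; 0 1]
step 1: y = z − H·x̄ = [433/157]
step 1: S = H·P̄·Hᵀ + R = [26481/157]
step 1: K = P̄·Hᵀ·S⁻¹ = [940/2037; 157/8827]
step 1: x' = x̄ + K·y = [802/2037, 433/8827]
step 1: P' = (I − K·H)·P̄ = [6110/2037 -940/679; -940/679 8356/8827]
step 2: x̄ = F·x = [16955/26481, 0]
step 2: P̄ = F·P·Fᵀ + Q = [1036214/26481 0; 0 1]
step 2: y = z − H·x̄ = [19052/26481]
step 2: S = H·P̄·Hᵀ + R = [4489109/26481]
step 2: K = P̄·Hᵀ·S⁻¹ = [2072428/4489109; 79443/4489109]
step 2: x' = x̄ + K·y = [4365271/4489109, 57156/4489109]
step 2: P' = (I − K·H)·P̄ = [13470782/4489109 -6217284/4489109; -6217284/4489109 4250780/4489109]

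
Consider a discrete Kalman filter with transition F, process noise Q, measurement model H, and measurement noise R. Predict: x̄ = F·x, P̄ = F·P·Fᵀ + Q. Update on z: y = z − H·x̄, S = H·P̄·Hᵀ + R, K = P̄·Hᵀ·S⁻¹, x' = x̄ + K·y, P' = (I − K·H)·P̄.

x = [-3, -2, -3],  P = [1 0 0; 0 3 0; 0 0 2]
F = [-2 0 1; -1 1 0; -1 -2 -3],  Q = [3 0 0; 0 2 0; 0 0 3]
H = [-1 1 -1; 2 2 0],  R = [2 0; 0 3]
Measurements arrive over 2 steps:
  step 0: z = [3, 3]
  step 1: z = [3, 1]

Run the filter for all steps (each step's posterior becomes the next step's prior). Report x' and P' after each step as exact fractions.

step 0: x̄ = F·x = [3, 1, 16]
step 0: P̄ = F·P·Fᵀ + Q = [9 2 -4; 2 6 -5; -4 -5 34]
step 0: y = z − H·x̄ = [21, -5]
step 0: S = H·P̄·Hᵀ + R = [49 12; 12 79]
step 0: K = P̄·Hᵀ·S⁻¹ = [-501/3727 1114/3727; 519/3727 676/3727; -2549/3727 -462/3727]
step 0: x' = x̄ + K·y = [-4910/3727, 11246/3727, 8413/3727]
step 0: P' = (I − K·H)·P̄ = [7532/3727 -5861/3727 -12391/3727; -5861/3727 6875/3727 11698/3727; -12391/3727 11698/3727 29187/3727]
step 1: x̄ = F·x = [18233/3727, 16156/3727, -42821/3727]
step 1: P̄ = F·P·Fᵀ + Q = [120060/3727 50875/3727 -181292/3727; 50875/3727 33583/3727 -84346/3727; -181292/3727 -84346/3727 351482/3727]
step 1: y = z − H·x̄ = [-29563/3727, -65051/3727]
step 1: S = H·P̄·Hᵀ + R = [216937/3727 358322/3727; 358322/3727 1032753/3727]
step 1: K = P̄·Hᵀ·S⁻¹ = [-1803247/25663451 9120968/25663451; 2340730/25663451 3385352/25663451; -19453968/25663451 -6452260/25663451]
step 1: x' = x̄ + K·y = [-1758592/2333041, 3053862/2333041, -2538991/2333041]
step 1: P' = (I − K·H)·P̄ = [44305127/25663451 -30623675/25663451 -71322308/25663451; -30623675/25663451 35701703/25663451 61643918/25663451; -71322308/25663451 61643918/25663451 171874162/25663451]

step 0: x' = [-4910/3727, 11246/3727, 8413/3727], P' = [7532/3727 -5861/3727 -12391/3727; -5861/3727 6875/3727 11698/3727; -12391/3727 11698/3727 29187/3727]
step 1: x' = [-1758592/2333041, 3053862/2333041, -2538991/2333041], P' = [44305127/25663451 -30623675/25663451 -71322308/25663451; -30623675/25663451 35701703/25663451 61643918/25663451; -71322308/25663451 61643918/25663451 171874162/25663451]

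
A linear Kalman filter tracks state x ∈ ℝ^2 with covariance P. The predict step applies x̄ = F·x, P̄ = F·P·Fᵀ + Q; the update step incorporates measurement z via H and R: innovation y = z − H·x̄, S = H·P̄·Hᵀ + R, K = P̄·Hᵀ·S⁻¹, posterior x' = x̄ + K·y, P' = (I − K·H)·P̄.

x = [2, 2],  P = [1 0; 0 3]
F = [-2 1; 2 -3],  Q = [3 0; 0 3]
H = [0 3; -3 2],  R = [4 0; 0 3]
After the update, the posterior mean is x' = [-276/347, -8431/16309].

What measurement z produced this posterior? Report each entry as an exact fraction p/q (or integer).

x̄ = F·x = [-2, -2]
P̄ = F·P·Fᵀ + Q = [10 -13; -13 34]
S = H·P̄·Hᵀ + R = [310 321; 321 385]
K = P̄·Hᵀ·S⁻¹ = [63/347 -103/347; 4923/16309 428/16309]
x' − x̄ = [418/347, 24187/16309] = K·y
y = (KᵀK)⁻¹·Kᵀ·(x' − x̄) = [5, -1]
z = y + H·x̄ = [5, -1] + [-6, 2] = [-1, 1]

z = [-1, 1]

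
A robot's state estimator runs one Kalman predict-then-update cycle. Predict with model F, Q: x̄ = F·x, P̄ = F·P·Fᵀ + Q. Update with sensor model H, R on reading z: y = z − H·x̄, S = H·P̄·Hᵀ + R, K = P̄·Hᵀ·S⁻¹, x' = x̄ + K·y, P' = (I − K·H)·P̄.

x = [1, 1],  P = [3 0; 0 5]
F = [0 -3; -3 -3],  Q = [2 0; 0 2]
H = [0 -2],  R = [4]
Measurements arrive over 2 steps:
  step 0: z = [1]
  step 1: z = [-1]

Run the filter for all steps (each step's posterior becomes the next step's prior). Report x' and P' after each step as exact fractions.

step 0: x̄ = F·x = [-3, -6]
step 0: P̄ = F·P·Fᵀ + Q = [47 45; 45 74]
step 0: y = z − H·x̄ = [-11]
step 0: S = H·P̄·Hᵀ + R = [300]
step 0: K = P̄·Hᵀ·S⁻¹ = [-3/10; -37/75]
step 0: x' = x̄ + K·y = [3/10, -43/75]
step 0: P' = (I − K·H)·P̄ = [20 3/5; 3/5 74/75]
step 1: x̄ = F·x = [43/25, 41/50]
step 1: P̄ = F·P·Fᵀ + Q = [272/25 357/25; 357/25 5042/25]
step 1: y = z − H·x̄ = [16/25]
step 1: S = H·P̄·Hᵀ + R = [20268/25]
step 1: K = P̄·Hᵀ·S⁻¹ = [-119/3378; -2521/5067]
step 1: x' = x̄ + K·y = [2867/1689, 5083/10134]
step 1: P' = (I − K·H)·P̄ = [5559/563 119/1689; 119/1689 5042/5067]

step 0: x' = [3/10, -43/75], P' = [20 3/5; 3/5 74/75]
step 1: x' = [2867/1689, 5083/10134], P' = [5559/563 119/1689; 119/1689 5042/5067]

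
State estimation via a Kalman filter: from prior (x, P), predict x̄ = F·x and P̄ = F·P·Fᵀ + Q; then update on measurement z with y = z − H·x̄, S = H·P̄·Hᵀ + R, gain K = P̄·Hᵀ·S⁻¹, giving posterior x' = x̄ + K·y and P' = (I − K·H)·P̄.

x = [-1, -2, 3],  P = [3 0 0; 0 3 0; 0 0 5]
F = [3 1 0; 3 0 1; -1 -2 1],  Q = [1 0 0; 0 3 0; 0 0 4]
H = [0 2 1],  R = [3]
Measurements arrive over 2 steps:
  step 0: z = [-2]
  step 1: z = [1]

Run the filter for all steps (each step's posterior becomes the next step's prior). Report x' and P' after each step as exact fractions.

step 0: x' = [-1145/151, -660/151, 1048/151], P' = [3160/151 1503/151 -2889/151; 1503/151 929/151 -1660/151; -2889/151 -1660/151 3368/151]
step 1: x' = [-395519/19087, -187027/19087, 388905/19087], P' = [3742142/19087 1798786/19087 -3558398/19087; 1798786/19087 890443/19087 -1744088/19087; -3558398/19087 -1744088/19087 3470482/19087]

step 0: x̄ = F·x = [-5, 0, 8]
step 0: P̄ = F·P·Fᵀ + Q = [31 27 -15; 27 35 -4; -15 -4 24]
step 0: y = z − H·x̄ = [-10]
step 0: S = H·P̄·Hᵀ + R = [151]
step 0: K = P̄·Hᵀ·S⁻¹ = [39/151; 66/151; 16/151]
step 0: x' = x̄ + K·y = [-1145/151, -660/151, 1048/151]
step 0: P' = (I − K·H)·P̄ = [3160/151 1503/151 -2889/151; 1503/151 929/151 -1660/151; -2889/151 -1660/151 3368/151]
step 1: x̄ = F·x = [-4095/151, -2387/151, 3513/151]
step 1: P̄ = F·P·Fᵀ + Q = [38538/151 22622/151 -32186/151; 22622/151 14927/151 -17588/151; -32186/151 -17588/151 29278/151]
step 1: y = z − H·x̄ = [1412/151]
step 1: S = H·P̄·Hᵀ + R = [19087/151]
step 1: K = P̄·Hᵀ·S⁻¹ = [13058/19087; 12266/19087; -5898/19087]
step 1: x' = x̄ + K·y = [-395519/19087, -187027/19087, 388905/19087]
step 1: P' = (I − K·H)·P̄ = [3742142/19087 1798786/19087 -3558398/19087; 1798786/19087 890443/19087 -1744088/19087; -3558398/19087 -1744088/19087 3470482/19087]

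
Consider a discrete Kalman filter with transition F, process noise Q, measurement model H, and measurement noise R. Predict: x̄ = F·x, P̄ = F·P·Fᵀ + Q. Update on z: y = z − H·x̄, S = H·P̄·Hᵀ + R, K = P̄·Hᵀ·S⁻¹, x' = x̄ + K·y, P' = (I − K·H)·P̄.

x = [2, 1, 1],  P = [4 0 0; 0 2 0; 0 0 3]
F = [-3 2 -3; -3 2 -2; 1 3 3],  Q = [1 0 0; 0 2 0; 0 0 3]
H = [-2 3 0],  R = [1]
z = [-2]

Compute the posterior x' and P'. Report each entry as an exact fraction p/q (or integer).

x̄ = F·x = [-7, -6, 8]
P̄ = F·P·Fᵀ + Q = [72 62 -27; 62 58 -18; -27 -18 52]
y = z − H·x̄ = [2]
S = H·P̄·Hᵀ + R = [67]
K = P̄·Hᵀ·S⁻¹ = [42/67; 50/67; 0]
x' = x̄ + K·y = [-385/67, -302/67, 8]
P' = (I − K·H)·P̄ = [3060/67 2054/67 -27; 2054/67 1386/67 -18; -27 -18 52]

x' = [-385/67, -302/67, 8]
P' = [3060/67 2054/67 -27; 2054/67 1386/67 -18; -27 -18 52]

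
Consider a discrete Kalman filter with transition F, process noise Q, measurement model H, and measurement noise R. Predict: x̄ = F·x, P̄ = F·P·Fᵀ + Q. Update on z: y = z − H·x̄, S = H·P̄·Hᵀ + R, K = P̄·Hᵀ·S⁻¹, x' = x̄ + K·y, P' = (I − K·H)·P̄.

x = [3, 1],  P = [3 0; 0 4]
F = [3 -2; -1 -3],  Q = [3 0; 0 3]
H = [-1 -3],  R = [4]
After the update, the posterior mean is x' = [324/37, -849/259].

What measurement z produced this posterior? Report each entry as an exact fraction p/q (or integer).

z = [1]

x̄ = F·x = [7, -6]
P̄ = F·P·Fᵀ + Q = [46 15; 15 42]
S = H·P̄·Hᵀ + R = [518]
K = P̄·Hᵀ·S⁻¹ = [-13/74; -141/518]
x' − x̄ = [65/37, 705/259] = K·y
y = (KᵀK)⁻¹·Kᵀ·(x' − x̄) = [-10]
z = y + H·x̄ = [-10] + [11] = [1]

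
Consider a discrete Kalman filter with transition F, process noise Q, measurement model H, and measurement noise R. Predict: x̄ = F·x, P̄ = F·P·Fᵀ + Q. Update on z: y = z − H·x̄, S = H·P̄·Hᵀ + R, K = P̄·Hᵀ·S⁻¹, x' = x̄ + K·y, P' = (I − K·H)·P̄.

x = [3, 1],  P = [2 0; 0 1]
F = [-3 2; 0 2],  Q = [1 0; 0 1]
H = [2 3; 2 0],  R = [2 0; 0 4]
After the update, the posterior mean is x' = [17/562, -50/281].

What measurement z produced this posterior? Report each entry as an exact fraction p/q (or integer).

x̄ = F·x = [-7, 2]
P̄ = F·P·Fᵀ + Q = [23 4; 4 5]
S = H·P̄·Hᵀ + R = [187 116; 116 96]
K = P̄·Hᵀ·S⁻¹ = [29/562 937/2248; 80/281 -293/1124]
x' − x̄ = [3951/562, -612/281] = K·y
y = (KᵀK)⁻¹·Kᵀ·(x' − x̄) = [7, 16]
z = y + H·x̄ = [7, 16] + [-8, -14] = [-1, 2]

z = [-1, 2]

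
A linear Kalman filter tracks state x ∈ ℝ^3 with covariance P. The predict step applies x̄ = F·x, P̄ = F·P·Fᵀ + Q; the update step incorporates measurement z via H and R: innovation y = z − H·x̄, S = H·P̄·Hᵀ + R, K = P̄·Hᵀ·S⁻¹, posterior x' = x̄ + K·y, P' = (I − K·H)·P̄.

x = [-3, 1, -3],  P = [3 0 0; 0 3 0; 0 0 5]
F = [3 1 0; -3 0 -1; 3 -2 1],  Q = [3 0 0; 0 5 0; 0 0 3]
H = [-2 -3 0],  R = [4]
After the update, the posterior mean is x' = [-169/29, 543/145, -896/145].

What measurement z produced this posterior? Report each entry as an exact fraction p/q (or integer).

x̄ = F·x = [-8, 12, -14]
P̄ = F·P·Fᵀ + Q = [33 -27 21; -27 37 -32; 21 -32 47]
S = H·P̄·Hᵀ + R = [145]
K = P̄·Hᵀ·S⁻¹ = [3/29; -57/145; 54/145]
x' − x̄ = [63/29, -1197/145, 1134/145] = K·y
y = (KᵀK)⁻¹·Kᵀ·(x' − x̄) = [21]
z = y + H·x̄ = [21] + [-20] = [1]

z = [1]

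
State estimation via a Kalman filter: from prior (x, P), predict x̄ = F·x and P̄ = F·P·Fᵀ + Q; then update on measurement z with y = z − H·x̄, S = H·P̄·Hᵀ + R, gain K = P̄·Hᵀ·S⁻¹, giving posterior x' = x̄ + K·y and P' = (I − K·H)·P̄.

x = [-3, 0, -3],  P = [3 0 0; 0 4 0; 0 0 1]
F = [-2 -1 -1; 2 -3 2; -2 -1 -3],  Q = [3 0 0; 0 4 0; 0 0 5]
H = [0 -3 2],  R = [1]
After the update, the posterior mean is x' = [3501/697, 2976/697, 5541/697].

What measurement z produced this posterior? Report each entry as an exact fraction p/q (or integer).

z = [3]

x̄ = F·x = [9, -12, 15]
P̄ = F·P·Fᵀ + Q = [20 -2 19; -2 56 -6; 19 -6 30]
S = H·P̄·Hᵀ + R = [697]
K = P̄·Hᵀ·S⁻¹ = [44/697; -180/697; 78/697]
x' − x̄ = [-2772/697, 11340/697, -4914/697] = K·y
y = (KᵀK)⁻¹·Kᵀ·(x' − x̄) = [-63]
z = y + H·x̄ = [-63] + [66] = [3]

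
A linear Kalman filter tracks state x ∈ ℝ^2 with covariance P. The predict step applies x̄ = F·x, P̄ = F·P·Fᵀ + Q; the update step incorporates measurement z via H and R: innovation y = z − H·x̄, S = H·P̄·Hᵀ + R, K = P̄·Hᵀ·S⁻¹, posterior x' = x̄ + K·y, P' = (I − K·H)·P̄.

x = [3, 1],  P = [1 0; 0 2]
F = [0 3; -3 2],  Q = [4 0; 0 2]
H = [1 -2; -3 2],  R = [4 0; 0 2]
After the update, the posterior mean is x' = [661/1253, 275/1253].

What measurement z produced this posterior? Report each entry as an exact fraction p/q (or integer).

x̄ = F·x = [3, -7]
P̄ = F·P·Fᵀ + Q = [22 12; 12 19]
S = H·P̄·Hᵀ + R = [54 -46; -46 132]
K = P̄·Hᵀ·S⁻¹ = [-549/1253 -590/1253; -835/1253 -272/1253]
x' − x̄ = [-3098/1253, 9046/1253] = K·y
y = (KᵀK)⁻¹·Kᵀ·(x' − x̄) = [-18, 22]
z = y + H·x̄ = [-18, 22] + [17, -23] = [-1, -1]

z = [-1, -1]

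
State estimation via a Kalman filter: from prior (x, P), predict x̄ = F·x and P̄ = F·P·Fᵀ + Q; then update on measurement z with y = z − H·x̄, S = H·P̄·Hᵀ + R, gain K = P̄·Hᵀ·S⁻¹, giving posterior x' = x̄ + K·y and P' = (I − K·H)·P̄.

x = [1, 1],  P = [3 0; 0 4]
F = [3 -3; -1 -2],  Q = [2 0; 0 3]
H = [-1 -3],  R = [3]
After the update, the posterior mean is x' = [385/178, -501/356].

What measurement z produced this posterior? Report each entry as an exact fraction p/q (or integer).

z = [2]

x̄ = F·x = [0, -3]
P̄ = F·P·Fᵀ + Q = [65 15; 15 22]
S = H·P̄·Hᵀ + R = [356]
K = P̄·Hᵀ·S⁻¹ = [-55/178; -81/356]
x' − x̄ = [385/178, 567/356] = K·y
y = (KᵀK)⁻¹·Kᵀ·(x' − x̄) = [-7]
z = y + H·x̄ = [-7] + [9] = [2]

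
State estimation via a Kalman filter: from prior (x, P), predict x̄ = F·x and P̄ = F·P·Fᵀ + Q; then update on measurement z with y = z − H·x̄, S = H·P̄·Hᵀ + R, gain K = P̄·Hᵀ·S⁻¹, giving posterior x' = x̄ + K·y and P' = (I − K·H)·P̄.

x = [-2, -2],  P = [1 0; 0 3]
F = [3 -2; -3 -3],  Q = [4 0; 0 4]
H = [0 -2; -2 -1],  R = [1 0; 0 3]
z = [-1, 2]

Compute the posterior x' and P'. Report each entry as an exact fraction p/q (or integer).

x' = [-21530/15363, 9160/15363]
P' = [12022/15363 -1811/15363; -1811/15363 3796/15363]

x̄ = F·x = [-2, 12]
P̄ = F·P·Fᵀ + Q = [25 9; 9 40]
y = z − H·x̄ = [23, 10]
S = H·P̄·Hᵀ + R = [161 116; 116 179]
K = P̄·Hᵀ·S⁻¹ = [3622/15363 -7411/15363; -7592/15363 -58/15363]
x' = x̄ + K·y = [-21530/15363, 9160/15363]
P' = (I − K·H)·P̄ = [12022/15363 -1811/15363; -1811/15363 3796/15363]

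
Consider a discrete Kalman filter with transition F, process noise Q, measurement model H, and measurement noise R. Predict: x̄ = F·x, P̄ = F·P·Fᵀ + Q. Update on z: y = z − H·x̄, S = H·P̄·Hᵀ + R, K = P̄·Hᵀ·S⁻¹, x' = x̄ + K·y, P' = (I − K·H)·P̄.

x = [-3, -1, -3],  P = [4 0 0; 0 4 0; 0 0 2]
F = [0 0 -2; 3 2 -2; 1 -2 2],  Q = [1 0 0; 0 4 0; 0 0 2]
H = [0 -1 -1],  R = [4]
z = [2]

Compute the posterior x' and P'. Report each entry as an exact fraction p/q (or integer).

x' = [6, 75/37, -169/37]
P' = [9 8 -8; 8 1016/37 -912/37; -8 -912/37 948/37]

x̄ = F·x = [6, -5, -7]
P̄ = F·P·Fᵀ + Q = [9 8 -8; 8 64 -12; -8 -12 30]
y = z − H·x̄ = [-10]
S = H·P̄·Hᵀ + R = [74]
K = P̄·Hᵀ·S⁻¹ = [0; -26/37; -9/37]
x' = x̄ + K·y = [6, 75/37, -169/37]
P' = (I − K·H)·P̄ = [9 8 -8; 8 1016/37 -912/37; -8 -912/37 948/37]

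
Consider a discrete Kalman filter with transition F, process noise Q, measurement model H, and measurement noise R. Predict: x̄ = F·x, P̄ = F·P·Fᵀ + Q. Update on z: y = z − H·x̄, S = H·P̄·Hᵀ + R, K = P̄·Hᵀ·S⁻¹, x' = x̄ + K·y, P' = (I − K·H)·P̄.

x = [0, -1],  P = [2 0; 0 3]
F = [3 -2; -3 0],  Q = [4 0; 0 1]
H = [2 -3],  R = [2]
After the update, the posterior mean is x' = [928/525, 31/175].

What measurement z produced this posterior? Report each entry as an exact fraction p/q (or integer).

x̄ = F·x = [2, 0]
P̄ = F·P·Fᵀ + Q = [34 -18; -18 19]
S = H·P̄·Hᵀ + R = [525]
K = P̄·Hᵀ·S⁻¹ = [122/525; -31/175]
x' − x̄ = [-122/525, 31/175] = K·y
y = (KᵀK)⁻¹·Kᵀ·(x' − x̄) = [-1]
z = y + H·x̄ = [-1] + [4] = [3]

z = [3]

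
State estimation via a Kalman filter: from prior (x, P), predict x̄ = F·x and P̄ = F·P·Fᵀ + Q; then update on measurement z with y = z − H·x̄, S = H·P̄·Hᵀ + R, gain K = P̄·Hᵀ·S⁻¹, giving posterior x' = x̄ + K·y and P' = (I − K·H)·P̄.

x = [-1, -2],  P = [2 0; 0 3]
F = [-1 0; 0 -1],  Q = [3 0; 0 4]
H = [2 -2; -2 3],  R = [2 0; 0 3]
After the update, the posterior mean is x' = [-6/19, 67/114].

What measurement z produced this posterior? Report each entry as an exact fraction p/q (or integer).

x̄ = F·x = [1, 2]
P̄ = F·P·Fᵀ + Q = [5 0; 0 7]
S = H·P̄·Hᵀ + R = [50 -62; -62 86]
K = P̄·Hᵀ·S⁻¹ = [10/19 5/19; 49/228 91/228]
x' − x̄ = [-25/19, -161/114] = K·y
y = (KᵀK)⁻¹·Kᵀ·(x' − x̄) = [-1, -3]
z = y + H·x̄ = [-1, -3] + [-2, 4] = [-3, 1]

z = [-3, 1]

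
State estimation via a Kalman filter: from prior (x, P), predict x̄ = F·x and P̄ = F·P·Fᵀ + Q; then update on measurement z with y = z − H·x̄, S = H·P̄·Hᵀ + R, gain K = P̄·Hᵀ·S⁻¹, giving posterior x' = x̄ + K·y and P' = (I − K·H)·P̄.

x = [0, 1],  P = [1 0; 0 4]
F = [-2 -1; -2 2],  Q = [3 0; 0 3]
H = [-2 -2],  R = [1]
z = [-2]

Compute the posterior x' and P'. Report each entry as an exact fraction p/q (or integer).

x' = [-1, 2]
P' = [137/15 -136/15; -136/15 971/105]

x̄ = F·x = [-1, 2]
P̄ = F·P·Fᵀ + Q = [11 -4; -4 23]
y = z − H·x̄ = [0]
S = H·P̄·Hᵀ + R = [105]
K = P̄·Hᵀ·S⁻¹ = [-2/15; -38/105]
x' = x̄ + K·y = [-1, 2]
P' = (I − K·H)·P̄ = [137/15 -136/15; -136/15 971/105]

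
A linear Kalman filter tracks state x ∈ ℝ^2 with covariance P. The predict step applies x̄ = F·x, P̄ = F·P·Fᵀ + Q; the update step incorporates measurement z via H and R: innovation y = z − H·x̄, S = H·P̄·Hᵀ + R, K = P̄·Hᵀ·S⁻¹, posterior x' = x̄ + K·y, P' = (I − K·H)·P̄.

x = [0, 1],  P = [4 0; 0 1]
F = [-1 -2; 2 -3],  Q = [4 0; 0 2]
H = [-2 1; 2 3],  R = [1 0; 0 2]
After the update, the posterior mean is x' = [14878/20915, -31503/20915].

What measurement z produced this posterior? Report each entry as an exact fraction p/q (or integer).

z = [-3, -3]

x̄ = F·x = [-2, -3]
P̄ = F·P·Fᵀ + Q = [12 -2; -2 27]
S = H·P̄·Hᵀ + R = [84 41; 41 269]
K = P̄·Hᵀ·S⁻¹ = [-7732/20915 2578/20915; 5182/20915 5197/20915]
x' − x̄ = [56708/20915, 31242/20915] = K·y
y = (KᵀK)⁻¹·Kᵀ·(x' − x̄) = [-4, 10]
z = y + H·x̄ = [-4, 10] + [1, -13] = [-3, -3]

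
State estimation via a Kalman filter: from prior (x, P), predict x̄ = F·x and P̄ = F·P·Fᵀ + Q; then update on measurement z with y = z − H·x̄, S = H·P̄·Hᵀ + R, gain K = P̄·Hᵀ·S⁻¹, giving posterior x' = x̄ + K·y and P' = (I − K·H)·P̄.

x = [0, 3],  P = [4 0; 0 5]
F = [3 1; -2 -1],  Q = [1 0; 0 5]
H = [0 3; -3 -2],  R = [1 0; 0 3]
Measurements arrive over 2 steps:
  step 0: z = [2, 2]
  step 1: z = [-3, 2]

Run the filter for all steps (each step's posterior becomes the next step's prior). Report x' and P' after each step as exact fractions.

step 0: x' = [-11642/10585, 6893/10585], P' = [7907/21170 -1593/21170; -1593/21170 2337/21170]
step 1: x' = [-2819117/13743623, -12877475/13743623], P' = [4775474/13743623 -949626/13743623; -949626/13743623 1495161/13743623]

step 0: x̄ = F·x = [3, -3]
step 0: P̄ = F·P·Fᵀ + Q = [42 -29; -29 26]
step 0: y = z − H·x̄ = [11, 5]
step 0: S = H·P̄·Hᵀ + R = [235 105; 105 137]
step 0: K = P̄·Hᵀ·S⁻¹ = [-4779/21170 -1369/4234; 7011/21170 7/4234]
step 0: x' = x̄ + K·y = [-11642/10585, 6893/10585]
step 0: P' = (I − K·H)·P̄ = [7907/21170 -1593/21170; -1593/21170 2337/21170]
step 1: x̄ = F·x = [-28033/10585, 16391/10585]
step 1: P̄ = F·P·Fᵀ + Q = [42556/10585 -20907/10585; -20907/10585 133443/21170]
step 1: y = z − H·x̄ = [-80928/10585, -30147/10585]
step 1: S = H·P̄·Hᵀ + R = [1222157/21170 -212166/10585; -212166/10585 430761/10585]
step 1: K = P̄·Hᵀ·S⁻¹ = [-2848878/13743623 -4142390/13743623; 4485483/13743623 -47148/13743623]
step 1: x' = x̄ + K·y = [-2819117/13743623, -12877475/13743623]
step 1: P' = (I − K·H)·P̄ = [4775474/13743623 -949626/13743623; -949626/13743623 1495161/13743623]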